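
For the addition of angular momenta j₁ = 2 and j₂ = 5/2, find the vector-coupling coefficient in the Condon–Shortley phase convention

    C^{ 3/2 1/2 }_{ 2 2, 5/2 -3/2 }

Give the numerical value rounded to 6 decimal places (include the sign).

triangle: 3!·1!·2!/7! = 12/5040
(j±m)!: 4!·0!·1!·4!·2!·1! = 1152
prefactor² = (2J+1)·Δ·N² = 384/35
  k=0: +1/(0!·3!·0!·1!·1!·1!) = 1/6
Σ = 1/6  ⇒  CG² = 384/35·1/6² = 32/105
CG = +√(32/105) = +0.552052

+√(32/105) = +0.552052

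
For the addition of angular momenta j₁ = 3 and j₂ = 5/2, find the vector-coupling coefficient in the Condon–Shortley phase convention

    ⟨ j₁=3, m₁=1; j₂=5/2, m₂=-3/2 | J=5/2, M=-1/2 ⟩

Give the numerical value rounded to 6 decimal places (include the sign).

−√(1/35) ≈ -0.169031

j₁+j₂−J=3  J+j₁−j₂=3  J−j₁+j₂=2  j₁+j₂+J+1=9
(j₁±m₁, j₂±m₂, J±M) = (4,2,1,4,2,3)
P² = 576/35
sum k=0..1:
  [0] +1/12 = 1/12
  [1] −1/8 = -1/8
S = -1/24
C² = P²·S² = 1/35 ; C = -0.169031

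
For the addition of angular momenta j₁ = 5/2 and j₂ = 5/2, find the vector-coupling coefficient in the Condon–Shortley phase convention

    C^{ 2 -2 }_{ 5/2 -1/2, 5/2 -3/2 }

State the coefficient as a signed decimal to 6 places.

-0.566947

triangle: 3!×2!×2!/8! = 24/40320
(j±m)!: 2!×3!×1!×4!×0!×4! = 6912
prefactor² = (2J+1)×Δ×N² = 144/7
  k=1: −1/(1!×2!×2!×0!×0!×2!) = -1/8
Σ = -1/8  ⇒  CG² = 144/7×(-1/8)² = 9/28
CG = −√(9/28) = -0.566947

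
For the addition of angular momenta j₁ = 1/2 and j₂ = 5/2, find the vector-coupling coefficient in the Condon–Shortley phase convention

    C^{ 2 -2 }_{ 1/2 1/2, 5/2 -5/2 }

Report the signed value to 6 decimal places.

j₁+j₂−J=1  J+j₁−j₂=0  J−j₁+j₂=4  j₁+j₂+J+1=6
(j₁±m₁, j₂±m₂, J±M) = (1,0,0,5,0,4)
P² = 480
sum k=0..0:
  [0] +1/24 = 1/24
S = 1/24
C² = P²·S² = 5/6 ; C = +0.912871

+√(5/6) = +0.912871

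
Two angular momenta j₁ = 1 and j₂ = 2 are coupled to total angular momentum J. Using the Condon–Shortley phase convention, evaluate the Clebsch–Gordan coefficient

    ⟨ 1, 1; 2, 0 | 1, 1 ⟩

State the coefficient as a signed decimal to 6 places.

√[3·2!0!2!/5! · 2!0!2!2!2!0!] = √(8/5)
  +(−1)^0/∏(0,2,0,2,0,0)! = 1/4  (running 1/4)
⟨..|..⟩ = √(8/5)·(1/4) = +0.316228

+√(1/10) = +0.316228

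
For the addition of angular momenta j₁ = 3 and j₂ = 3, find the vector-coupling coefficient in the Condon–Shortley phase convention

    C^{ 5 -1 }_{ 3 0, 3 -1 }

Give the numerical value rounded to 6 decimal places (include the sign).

+0.345033  (= +√(5/42))

triangle: 1!*5!*5!/12! = 14400/479001600
(j±m)!: 3!*3!*2!*4!*4!*6! = 29859840
prefactor² = (2J+1)*Δ*N² = 69120/7
  k=0: +1/(0!*1!*3!*2!*2!*3!) = 1/144
  k=1: −1/(1!*0!*2!*1!*3!*4!) = -1/288
Σ = 1/288  ⇒  CG² = 69120/7*1/288² = 5/42
CG = +√(5/42) = +0.345033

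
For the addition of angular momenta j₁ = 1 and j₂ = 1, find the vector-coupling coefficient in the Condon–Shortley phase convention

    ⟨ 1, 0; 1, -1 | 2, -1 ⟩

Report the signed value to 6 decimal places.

+√(1/2) = +0.707107

√[5·0!2!2!/5! · 1!1!0!2!1!3!] = √(2)
  +(−1)^0/∏(0,0,1,0,1,2)! = 1/2  (running 1/2)
⟨..|..⟩ = √(2)·(1/2) = +0.707107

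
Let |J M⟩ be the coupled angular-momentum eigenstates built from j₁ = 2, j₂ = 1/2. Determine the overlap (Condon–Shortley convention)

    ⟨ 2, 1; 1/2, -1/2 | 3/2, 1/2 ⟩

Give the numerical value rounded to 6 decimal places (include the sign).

+√(3/5) = +0.774597

j₁+j₂−J=1  J+j₁−j₂=3  J−j₁+j₂=0  j₁+j₂+J+1=5
(j₁±m₁, j₂±m₂, J±M) = (3,1,0,1,2,1)
P² = 12/5
sum k=0..0:
  [0] +1/2 = 1/2
S = 1/2
C² = P²·S² = 3/5 ; C = +0.774597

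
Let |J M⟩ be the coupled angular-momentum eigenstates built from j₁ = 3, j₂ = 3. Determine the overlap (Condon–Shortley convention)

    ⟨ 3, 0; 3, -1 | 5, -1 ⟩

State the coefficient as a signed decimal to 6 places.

j₁+j₂−J=1  J+j₁−j₂=5  J−j₁+j₂=5  j₁+j₂+J+1=12
(j₁±m₁, j₂±m₂, J±M) = (3,3,2,4,4,6)
P² = 69120/7
sum k=0..1:
  [0] +1/144 = 1/144
  [1] −1/288 = -1/288
S = 1/288
C² = P²·S² = 5/42 ; C = +0.345033

+√(5/42) = +0.345033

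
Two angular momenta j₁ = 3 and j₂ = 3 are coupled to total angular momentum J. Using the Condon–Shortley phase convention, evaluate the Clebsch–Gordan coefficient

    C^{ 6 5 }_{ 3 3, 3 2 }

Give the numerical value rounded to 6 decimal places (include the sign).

triangle: 0!·6!·6!/13! = 518400/6227020800
(j±m)!: 6!·0!·5!·1!·11!·1! = 3448811520000
prefactor² = (2J+1)·Δ·N² = 3732480000
  k=0: +1/(0!·0!·0!·5!·6!·1!) = 1/86400
Σ = 1/86400  ⇒  CG² = 3732480000·1/86400² = 1/2
CG = +√(1/2) = +0.707107

+0.707107  (= +√(1/2))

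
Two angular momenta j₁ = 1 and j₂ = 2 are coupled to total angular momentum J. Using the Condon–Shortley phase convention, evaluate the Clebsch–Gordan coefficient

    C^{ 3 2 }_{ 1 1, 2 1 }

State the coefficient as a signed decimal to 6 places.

+0.816497  (= +√(2/3))

triangle: 0!×2!×4!/7! = 48/5040
(j±m)!: 2!×0!×3!×1!×5!×1! = 1440
prefactor² = (2J+1)×Δ×N² = 96
  k=0: +1/(0!×0!×0!×3!×2!×1!) = 1/12
Σ = 1/12  ⇒  CG² = 96×1/12² = 2/3
CG = +√(2/3) = +0.816497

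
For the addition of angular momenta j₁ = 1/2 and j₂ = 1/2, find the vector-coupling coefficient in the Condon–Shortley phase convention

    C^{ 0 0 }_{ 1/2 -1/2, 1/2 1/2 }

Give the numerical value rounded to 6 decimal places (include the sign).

j₁+j₂−J=1  J+j₁−j₂=0  J−j₁+j₂=0  j₁+j₂+J+1=2
(j₁±m₁, j₂±m₂, J±M) = (0,1,1,0,0,0)
P² = 1/2
sum k=1..1:
  [1] −1/1 = -1
S = -1
C² = P²·S² = 1/2 ; C = -0.707107

−√(1/2) ≈ -0.707107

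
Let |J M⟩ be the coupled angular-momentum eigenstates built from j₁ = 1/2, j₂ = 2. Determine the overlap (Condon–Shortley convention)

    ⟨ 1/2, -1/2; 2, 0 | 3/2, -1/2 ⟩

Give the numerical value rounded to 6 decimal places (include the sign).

√[4·1!0!3!/5! · 0!1!2!2!1!2!] = √(8/5)
  +(−1)^1/∏(1,0,0,1,0,2)! = -1/2  (running -1/2)
⟨..|..⟩ = √(8/5)·(-1/2) = -0.632456

−√(2/5) = -0.632456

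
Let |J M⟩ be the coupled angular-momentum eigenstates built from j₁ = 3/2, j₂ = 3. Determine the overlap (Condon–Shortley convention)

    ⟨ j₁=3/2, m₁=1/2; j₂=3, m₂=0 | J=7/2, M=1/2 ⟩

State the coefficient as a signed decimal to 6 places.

triangle: 1!·2!·5!/9! = 240/362880
(j±m)!: 2!·1!·3!·3!·4!·3! = 10368
prefactor² = (2J+1)·Δ·N² = 384/7
  k=0: +1/(0!·1!·1!·3!·1!·2!) = 1/12
  k=1: −1/(1!·0!·0!·2!·2!·3!) = -1/24
Σ = 1/24  ⇒  CG² = 384/7·1/24² = 2/21
CG = +√(2/21) = +0.308607

+√(2/21) ≈ +0.308607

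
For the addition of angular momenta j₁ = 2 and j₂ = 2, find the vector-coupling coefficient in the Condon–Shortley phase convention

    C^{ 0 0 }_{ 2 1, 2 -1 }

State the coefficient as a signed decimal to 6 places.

j₁+j₂−J=4  J+j₁−j₂=0  J−j₁+j₂=0  j₁+j₂+J+1=5
(j₁±m₁, j₂±m₂, J±M) = (3,1,1,3,0,0)
P² = 36/5
sum k=1..1:
  [1] −1/6 = -1/6
S = -1/6
C² = P²·S² = 1/5 ; C = -0.447214

-0.447214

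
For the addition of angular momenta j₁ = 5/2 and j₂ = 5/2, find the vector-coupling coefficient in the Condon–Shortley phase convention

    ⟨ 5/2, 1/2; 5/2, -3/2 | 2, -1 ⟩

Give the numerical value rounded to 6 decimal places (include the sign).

−√(1/7) ≈ -0.377964

triangle: 3!·2!·2!/8! = 24/40320
(j±m)!: 3!·2!·1!·4!·1!·3! = 1728
prefactor² = (2J+1)·Δ·N² = 36/7
  k=0: +1/(0!·3!·2!·1!·0!·1!) = 1/12
  k=1: −1/(1!·2!·1!·0!·1!·2!) = -1/4
Σ = -1/6  ⇒  CG² = 36/7·(-1/6)² = 1/7
CG = −√(1/7) = -0.377964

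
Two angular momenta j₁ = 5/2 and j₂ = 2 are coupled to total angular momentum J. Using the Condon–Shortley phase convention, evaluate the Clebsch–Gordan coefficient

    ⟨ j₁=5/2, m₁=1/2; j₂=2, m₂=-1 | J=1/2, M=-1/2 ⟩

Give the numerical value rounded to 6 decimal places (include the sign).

triangle: 4!*1!*0!/6! = 24/720
(j±m)!: 3!*2!*1!*3!*0!*1! = 72
prefactor² = (2J+1)*Δ*N² = 24/5
  k=1: −1/(1!*3!*1!*0!*0!*0!) = -1/6
Σ = -1/6  ⇒  CG² = 24/5*(-1/6)² = 2/15
CG = −√(2/15) = -0.365148

-0.365148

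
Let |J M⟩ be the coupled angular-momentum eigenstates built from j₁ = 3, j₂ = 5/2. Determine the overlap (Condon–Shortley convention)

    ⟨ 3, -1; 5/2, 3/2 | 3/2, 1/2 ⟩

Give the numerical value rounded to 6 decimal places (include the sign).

√[4·4!2!1!/8! · 2!4!4!1!2!1!] = √(384/35)
  +(−1)^3/∏(3,1,1,1,1,0)! = -1/6  (running -1/6)
  +(−1)^4/∏(4,0,0,0,2,1)! = 1/48  (running -7/48)
⟨..|..⟩ = √(384/35)·(-7/48) = -0.483046

−√(7/30) ≈ -0.483046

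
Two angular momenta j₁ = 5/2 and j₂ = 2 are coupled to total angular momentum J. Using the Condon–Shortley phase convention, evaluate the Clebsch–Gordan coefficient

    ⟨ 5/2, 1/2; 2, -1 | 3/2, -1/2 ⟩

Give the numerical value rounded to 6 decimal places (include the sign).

j₁+j₂−J=3  J+j₁−j₂=2  J−j₁+j₂=1  j₁+j₂+J+1=7
(j₁±m₁, j₂±m₂, J±M) = (3,2,1,3,1,2)
P² = 48/35
sum k=0..1:
  [0] +1/12 = 1/12
  [1] −1/2 = -1/2
S = -5/12
C² = P²·S² = 5/21 ; C = -0.487950

−√(5/21) ≈ -0.487950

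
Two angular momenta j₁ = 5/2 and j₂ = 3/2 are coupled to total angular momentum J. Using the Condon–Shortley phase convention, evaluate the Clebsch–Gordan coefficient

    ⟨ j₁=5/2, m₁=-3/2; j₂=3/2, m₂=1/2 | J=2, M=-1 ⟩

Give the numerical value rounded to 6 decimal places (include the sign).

triangle: 2!·3!·1!/7! = 12/5040
(j±m)!: 1!·4!·2!·1!·1!·3! = 288
prefactor² = (2J+1)·Δ·N² = 24/7
  k=1: −1/(1!·1!·3!·1!·0!·0!) = -1/6
  k=2: +1/(2!·0!·2!·0!·1!·1!) = 1/4
Σ = 1/12  ⇒  CG² = 24/7·1/12² = 1/42
CG = +√(1/42) = +0.154303

+√(1/42) ≈ +0.154303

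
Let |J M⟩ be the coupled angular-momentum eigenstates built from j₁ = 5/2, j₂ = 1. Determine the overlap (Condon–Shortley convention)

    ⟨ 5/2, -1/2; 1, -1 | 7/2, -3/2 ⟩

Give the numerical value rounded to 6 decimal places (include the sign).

+0.690066  (= +√(10/21))

triangle: 0!·5!·2!/8! = 240/40320
(j±m)!: 2!·3!·0!·2!·2!·5! = 5760
prefactor² = (2J+1)·Δ·N² = 1920/7
  k=0: +1/(0!·0!·3!·0!·2!·2!) = 1/24
Σ = 1/24  ⇒  CG² = 1920/7·1/24² = 10/21
CG = +√(10/21) = +0.690066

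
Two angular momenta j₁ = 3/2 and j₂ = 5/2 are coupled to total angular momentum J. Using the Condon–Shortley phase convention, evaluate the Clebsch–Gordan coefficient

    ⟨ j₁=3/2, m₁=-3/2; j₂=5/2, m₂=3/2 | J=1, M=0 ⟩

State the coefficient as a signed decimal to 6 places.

√[3·3!0!2!/6! · 0!3!4!1!1!1!] = √(36/5)
  +(−1)^3/∏(3,0,0,1,0,1)! = -1/6  (running -1/6)
⟨..|..⟩ = √(36/5)·(-1/6) = -0.447214

−√(1/5) ≈ -0.447214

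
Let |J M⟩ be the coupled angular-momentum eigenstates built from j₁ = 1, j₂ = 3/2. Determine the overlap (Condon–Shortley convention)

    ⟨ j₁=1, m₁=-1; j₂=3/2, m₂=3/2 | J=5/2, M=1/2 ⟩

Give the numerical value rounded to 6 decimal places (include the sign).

√[6·0!2!3!/6! · 0!2!3!0!3!2!] = √(72/5)
  +(−1)^0/∏(0,0,2,3,0,0)! = 1/12  (running 1/12)
⟨..|..⟩ = √(72/5)·(1/12) = +0.316228

+√(1/10) ≈ +0.316228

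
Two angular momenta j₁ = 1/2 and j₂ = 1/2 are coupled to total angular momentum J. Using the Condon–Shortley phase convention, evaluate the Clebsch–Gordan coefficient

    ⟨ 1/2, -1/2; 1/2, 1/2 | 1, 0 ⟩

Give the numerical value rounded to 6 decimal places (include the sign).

triangle: 0!×1!×1!/3! = 1/6
(j±m)!: 0!×1!×1!×0!×1!×1! = 1
prefactor² = (2J+1)×Δ×N² = 1/2
  k=0: +1/(0!×0!×1!×1!×0!×0!) = 1
Σ = 1  ⇒  CG² = 1/2×1² = 1/2
CG = +√(1/2) = +0.707107

+0.707107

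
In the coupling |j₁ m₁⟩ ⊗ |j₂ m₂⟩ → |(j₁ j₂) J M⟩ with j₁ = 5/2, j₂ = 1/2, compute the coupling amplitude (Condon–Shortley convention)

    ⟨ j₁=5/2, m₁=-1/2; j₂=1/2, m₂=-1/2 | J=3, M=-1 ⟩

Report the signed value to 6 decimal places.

j₁+j₂−J=0  J+j₁−j₂=5  J−j₁+j₂=1  j₁+j₂+J+1=7
(j₁±m₁, j₂±m₂, J±M) = (2,3,0,1,2,4)
P² = 96
sum k=0..0:
  [0] +1/12 = 1/12
S = 1/12
C² = P²·S² = 2/3 ; C = +0.816497

+0.816497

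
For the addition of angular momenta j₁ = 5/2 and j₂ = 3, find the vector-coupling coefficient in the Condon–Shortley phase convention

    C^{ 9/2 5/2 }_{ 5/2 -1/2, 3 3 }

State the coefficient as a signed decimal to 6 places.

triangle: 1!×4!×5!/11! = 2880/39916800
(j±m)!: 2!×3!×6!×0!×7!×2! = 87091200
prefactor² = (2J+1)×Δ×N² = 691200/11
  k=1: −1/(1!×0!×2!×5!×2!×0!) = -1/480
Σ = -1/480  ⇒  CG² = 691200/11×(-1/480)² = 3/11
CG = −√(3/11) = -0.522233

−√(3/11) = -0.522233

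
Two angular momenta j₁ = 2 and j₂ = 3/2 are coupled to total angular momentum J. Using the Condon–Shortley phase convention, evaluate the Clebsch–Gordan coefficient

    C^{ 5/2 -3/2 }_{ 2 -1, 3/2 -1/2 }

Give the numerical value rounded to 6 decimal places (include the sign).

√[6·1!3!2!/7! · 1!3!1!2!1!4!] = √(144/35)
  +(−1)^0/∏(0,1,3,1,0,1)! = 1/6  (running 1/6)
  +(−1)^1/∏(1,0,2,0,1,2)! = -1/4  (running -1/12)
⟨..|..⟩ = √(144/35)·(-1/12) = -0.169031

-0.169031  (= −√(1/35))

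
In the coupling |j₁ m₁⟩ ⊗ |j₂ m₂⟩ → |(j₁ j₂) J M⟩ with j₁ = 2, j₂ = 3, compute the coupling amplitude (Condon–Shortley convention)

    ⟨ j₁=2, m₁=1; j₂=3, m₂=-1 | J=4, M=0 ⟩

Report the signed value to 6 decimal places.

+0.597614  (= +√(5/14))

√[9·1!3!5!/10! · 3!1!2!4!4!4!] = √(10368/35)
  +(−1)^0/∏(0,1,1,2,2,3)! = 1/24  (running 1/24)
  +(−1)^1/∏(1,0,0,1,3,4)! = -1/144  (running 5/144)
⟨..|..⟩ = √(10368/35)·(5/144) = +0.597614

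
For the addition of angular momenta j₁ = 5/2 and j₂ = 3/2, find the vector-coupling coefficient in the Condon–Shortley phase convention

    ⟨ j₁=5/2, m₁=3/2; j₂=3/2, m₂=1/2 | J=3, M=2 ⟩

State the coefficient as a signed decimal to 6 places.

+√(1/12) ≈ +0.288675

triangle: 1!*4!*2!/8! = 48/40320
(j±m)!: 4!*1!*2!*1!*5!*1! = 5760
prefactor² = (2J+1)*Δ*N² = 48
  k=0: +1/(0!*1!*1!*2!*3!*0!) = 1/12
  k=1: −1/(1!*0!*0!*1!*4!*1!) = -1/24
Σ = 1/24  ⇒  CG² = 48*1/24² = 1/12
CG = +√(1/12) = +0.288675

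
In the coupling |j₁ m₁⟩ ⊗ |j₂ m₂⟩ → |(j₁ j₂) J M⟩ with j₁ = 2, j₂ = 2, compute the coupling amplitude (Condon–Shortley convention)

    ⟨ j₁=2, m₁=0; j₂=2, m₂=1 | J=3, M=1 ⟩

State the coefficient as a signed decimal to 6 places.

triangle: 1!×3!×3!/8! = 36/40320
(j±m)!: 2!×2!×3!×1!×4!×2! = 1152
prefactor² = (2J+1)×Δ×N² = 36/5
  k=0: +1/(0!×1!×2!×3!×1!×0!) = 1/12
  k=1: −1/(1!×0!×1!×2!×2!×1!) = -1/4
Σ = -1/6  ⇒  CG² = 36/5×(-1/6)² = 1/5
CG = −√(1/5) = -0.447214

-0.447214  (= −√(1/5))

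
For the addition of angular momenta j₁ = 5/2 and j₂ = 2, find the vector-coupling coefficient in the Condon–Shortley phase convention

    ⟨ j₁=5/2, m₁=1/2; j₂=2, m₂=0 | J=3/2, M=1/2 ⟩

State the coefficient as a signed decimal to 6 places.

√[4·3!2!1!/7! · 3!2!2!2!2!1!] = √(32/35)
  +(−1)^1/∏(1,2,1,1,1,0)! = -1/2  (running -1/2)
  +(−1)^2/∏(2,1,0,0,2,1)! = 1/4  (running -1/4)
⟨..|..⟩ = √(32/35)·(-1/4) = -0.239046

−√(2/35) = -0.239046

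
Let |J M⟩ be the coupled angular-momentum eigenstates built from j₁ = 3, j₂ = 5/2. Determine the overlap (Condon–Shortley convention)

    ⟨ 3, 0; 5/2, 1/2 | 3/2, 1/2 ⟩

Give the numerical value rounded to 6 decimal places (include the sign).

+0.338062  (= +√(4/35))

triangle: 4!·2!·1!/8! = 48/40320
(j±m)!: 3!·3!·3!·2!·2!·1! = 864
prefactor² = (2J+1)·Δ·N² = 144/35
  k=2: +1/(2!·2!·1!·1!·1!·0!) = 1/4
  k=3: −1/(3!·1!·0!·0!·2!·1!) = -1/12
Σ = 1/6  ⇒  CG² = 144/35·1/6² = 4/35
CG = +√(4/35) = +0.338062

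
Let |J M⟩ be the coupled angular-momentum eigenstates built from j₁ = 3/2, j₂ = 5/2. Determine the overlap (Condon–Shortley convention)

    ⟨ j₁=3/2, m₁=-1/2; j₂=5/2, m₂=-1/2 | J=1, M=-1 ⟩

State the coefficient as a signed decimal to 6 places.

√[3·3!0!2!/6! · 1!2!2!3!0!2!] = √(12/5)
  +(−1)^2/∏(2,1,0,0,0,2)! = 1/4  (running 1/4)
⟨..|..⟩ = √(12/5)·(1/4) = +0.387298

+√(3/20) ≈ +0.387298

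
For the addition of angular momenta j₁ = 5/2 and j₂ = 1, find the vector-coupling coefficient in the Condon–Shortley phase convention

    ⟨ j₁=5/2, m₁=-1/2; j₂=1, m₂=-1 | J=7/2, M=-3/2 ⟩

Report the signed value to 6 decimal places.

+√(10/21) = +0.690066

j₁+j₂−J=0  J+j₁−j₂=5  J−j₁+j₂=2  j₁+j₂+J+1=8
(j₁±m₁, j₂±m₂, J±M) = (2,3,0,2,2,5)
P² = 1920/7
sum k=0..0:
  [0] +1/24 = 1/24
S = 1/24
C² = P²·S² = 10/21 ; C = +0.690066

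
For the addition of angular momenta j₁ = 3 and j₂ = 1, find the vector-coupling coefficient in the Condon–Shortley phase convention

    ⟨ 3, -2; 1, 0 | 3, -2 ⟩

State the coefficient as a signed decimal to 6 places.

-0.577350  (= −√(1/3))

j₁+j₂−J=1  J+j₁−j₂=5  J−j₁+j₂=1  j₁+j₂+J+1=8
(j₁±m₁, j₂±m₂, J±M) = (1,5,1,1,1,5)
P² = 300
sum k=0..1:
  [0] +1/120 = 1/120
  [1] −1/24 = -1/24
S = -1/30
C² = P²·S² = 1/3 ; C = -0.577350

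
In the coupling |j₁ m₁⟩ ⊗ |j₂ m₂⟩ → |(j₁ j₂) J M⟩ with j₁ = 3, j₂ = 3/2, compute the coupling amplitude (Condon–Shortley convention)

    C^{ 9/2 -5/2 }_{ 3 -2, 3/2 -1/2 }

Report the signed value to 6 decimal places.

+0.707107  (= +√(1/2))

j₁+j₂−J=0  J+j₁−j₂=6  J−j₁+j₂=3  j₁+j₂+J+1=10
(j₁±m₁, j₂±m₂, J±M) = (1,5,1,2,2,7)
P² = 28800
sum k=0..0:
  [0] +1/240 = 1/240
S = 1/240
C² = P²·S² = 1/2 ; C = +0.707107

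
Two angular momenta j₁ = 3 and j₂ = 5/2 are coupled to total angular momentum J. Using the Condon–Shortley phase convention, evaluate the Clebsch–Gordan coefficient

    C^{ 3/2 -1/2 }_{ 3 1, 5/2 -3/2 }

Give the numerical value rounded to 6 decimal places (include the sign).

−√(7/30) ≈ -0.483046

j₁+j₂−J=4  J+j₁−j₂=2  J−j₁+j₂=1  j₁+j₂+J+1=8
(j₁±m₁, j₂±m₂, J±M) = (4,2,1,4,1,2)
P² = 384/35
sum k=0..1:
  [0] +1/48 = 1/48
  [1] −1/6 = -1/6
S = -7/48
C² = P²·S² = 7/30 ; C = -0.483046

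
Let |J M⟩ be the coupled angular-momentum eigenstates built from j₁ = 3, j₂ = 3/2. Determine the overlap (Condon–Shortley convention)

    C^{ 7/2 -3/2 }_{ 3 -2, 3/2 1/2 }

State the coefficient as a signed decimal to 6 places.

−√(3/7) ≈ -0.654654

j₁+j₂−J=1  J+j₁−j₂=5  J−j₁+j₂=2  j₁+j₂+J+1=9
(j₁±m₁, j₂±m₂, J±M) = (1,5,2,1,2,5)
P² = 6400/21
sum k=0..1:
  [0] +1/240 = 1/240
  [1] −1/24 = -1/24
S = -3/80
C² = P²·S² = 3/7 ; C = -0.654654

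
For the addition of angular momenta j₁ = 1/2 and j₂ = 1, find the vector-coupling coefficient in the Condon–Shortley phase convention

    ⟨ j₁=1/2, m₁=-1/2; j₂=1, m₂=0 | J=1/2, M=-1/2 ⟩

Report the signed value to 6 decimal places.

−√(1/3) = -0.577350

√[2·1!0!1!/3! · 0!1!1!1!0!1!] = √(1/3)
  +(−1)^1/∏(1,0,0,0,0,1)! = -1  (running -1)
⟨..|..⟩ = √(1/3)·(-1) = -0.577350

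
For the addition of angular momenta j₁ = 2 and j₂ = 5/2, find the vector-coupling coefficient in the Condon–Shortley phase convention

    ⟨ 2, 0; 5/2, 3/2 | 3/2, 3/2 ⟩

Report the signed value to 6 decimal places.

+√(12/35) = +0.585540

√[4·3!1!2!/7! · 2!2!4!1!3!0!] = √(192/35)
  +(−1)^2/∏(2,1,0,2,1,0)! = 1/4  (running 1/4)
⟨..|..⟩ = √(192/35)·(1/4) = +0.585540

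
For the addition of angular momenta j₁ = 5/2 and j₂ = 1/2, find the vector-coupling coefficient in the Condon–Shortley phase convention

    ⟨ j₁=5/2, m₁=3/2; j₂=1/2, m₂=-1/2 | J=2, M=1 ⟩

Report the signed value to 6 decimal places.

+0.816497  (= +√(2/3))

j₁+j₂−J=1  J+j₁−j₂=4  J−j₁+j₂=0  j₁+j₂+J+1=6
(j₁±m₁, j₂±m₂, J±M) = (4,1,0,1,3,1)
P² = 24
sum k=0..0:
  [0] +1/6 = 1/6
S = 1/6
C² = P²·S² = 2/3 ; C = +0.816497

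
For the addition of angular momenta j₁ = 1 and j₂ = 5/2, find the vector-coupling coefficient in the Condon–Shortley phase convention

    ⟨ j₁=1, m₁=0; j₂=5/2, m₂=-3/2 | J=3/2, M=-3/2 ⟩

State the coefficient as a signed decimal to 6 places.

j₁+j₂−J=2  J+j₁−j₂=0  J−j₁+j₂=3  j₁+j₂+J+1=6
(j₁±m₁, j₂±m₂, J±M) = (1,1,1,4,0,3)
P² = 48/5
sum k=1..1:
  [1] −1/6 = -1/6
S = -1/6
C² = P²·S² = 4/15 ; C = -0.516398

-0.516398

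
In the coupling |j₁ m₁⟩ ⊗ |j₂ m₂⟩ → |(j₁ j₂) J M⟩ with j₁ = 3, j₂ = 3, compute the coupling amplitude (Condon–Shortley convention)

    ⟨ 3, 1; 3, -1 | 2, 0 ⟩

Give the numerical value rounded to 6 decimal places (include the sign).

j₁+j₂−J=4  J+j₁−j₂=2  J−j₁+j₂=2  j₁+j₂+J+1=9
(j₁±m₁, j₂±m₂, J±M) = (4,2,2,4,2,2)
P² = 256/21
sum k=0..2:
  [0] +1/96 = 1/96
  [1] −1/6 = -1/6
  [2] +1/16 = 1/16
S = -3/32
C² = P²·S² = 3/28 ; C = -0.327327

-0.327327  (= −√(3/28))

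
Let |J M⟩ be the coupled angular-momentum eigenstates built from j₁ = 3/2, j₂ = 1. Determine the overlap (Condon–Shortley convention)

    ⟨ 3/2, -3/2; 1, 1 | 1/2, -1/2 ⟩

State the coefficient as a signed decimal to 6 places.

√[2·2!1!0!/4! · 0!3!2!0!0!1!] = √(2)
  +(−1)^2/∏(2,0,1,0,0,0)! = 1/2  (running 1/2)
⟨..|..⟩ = √(2)·(1/2) = +0.707107

+√(1/2) = +0.707107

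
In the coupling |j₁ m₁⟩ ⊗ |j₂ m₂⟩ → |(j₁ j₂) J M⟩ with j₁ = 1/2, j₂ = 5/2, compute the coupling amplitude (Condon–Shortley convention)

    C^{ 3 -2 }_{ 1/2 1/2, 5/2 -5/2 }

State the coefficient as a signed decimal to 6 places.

j₁+j₂−J=0  J+j₁−j₂=1  J−j₁+j₂=5  j₁+j₂+J+1=7
(j₁±m₁, j₂±m₂, J±M) = (1,0,0,5,1,5)
P² = 2400
sum k=0..0:
  [0] +1/120 = 1/120
S = 1/120
C² = P²·S² = 1/6 ; C = +0.408248

+√(1/6) = +0.408248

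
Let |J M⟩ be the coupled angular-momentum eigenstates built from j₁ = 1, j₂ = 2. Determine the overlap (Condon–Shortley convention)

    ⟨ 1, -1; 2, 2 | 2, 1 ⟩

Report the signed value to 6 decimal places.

j₁+j₂−J=1  J+j₁−j₂=1  J−j₁+j₂=3  j₁+j₂+J+1=6
(j₁±m₁, j₂±m₂, J±M) = (0,2,4,0,3,1)
P² = 12
sum k=1..1:
  [1] −1/6 = -1/6
S = -1/6
C² = P²·S² = 1/3 ; C = -0.577350

-0.577350  (= −√(1/3))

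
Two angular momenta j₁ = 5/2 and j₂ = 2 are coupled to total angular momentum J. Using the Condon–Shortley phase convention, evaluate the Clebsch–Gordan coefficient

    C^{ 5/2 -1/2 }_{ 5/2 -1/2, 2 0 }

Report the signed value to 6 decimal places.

-0.478091  (= −√(8/35))

triangle: 2!*3!*2!/8! = 24/40320
(j±m)!: 2!*3!*2!*2!*2!*3! = 576
prefactor² = (2J+1)*Δ*N² = 72/35
  k=0: +1/(0!*2!*3!*2!*0!*0!) = 1/24
  k=1: −1/(1!*1!*2!*1!*1!*1!) = -1/2
  k=2: +1/(2!*0!*1!*0!*2!*2!) = 1/8
Σ = -1/3  ⇒  CG² = 72/35*(-1/3)² = 8/35
CG = −√(8/35) = -0.478091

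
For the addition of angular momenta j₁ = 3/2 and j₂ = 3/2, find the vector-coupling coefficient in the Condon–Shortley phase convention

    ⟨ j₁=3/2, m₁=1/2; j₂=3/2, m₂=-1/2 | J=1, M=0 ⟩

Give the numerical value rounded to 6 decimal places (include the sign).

-0.223607  (= −√(1/20))

√[3·2!1!1!/5! · 2!1!1!2!1!1!] = √(1/5)
  +(−1)^0/∏(0,2,1,1,0,0)! = 1/2  (running 1/2)
  +(−1)^1/∏(1,1,0,0,1,1)! = -1  (running -1/2)
⟨..|..⟩ = √(1/5)·(-1/2) = -0.223607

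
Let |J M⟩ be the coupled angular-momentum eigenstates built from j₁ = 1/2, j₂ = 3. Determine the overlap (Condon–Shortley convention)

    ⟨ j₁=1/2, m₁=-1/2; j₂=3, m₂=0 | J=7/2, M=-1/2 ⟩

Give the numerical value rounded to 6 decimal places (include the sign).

+0.755929

triangle: 0!·1!·6!/8! = 720/40320
(j±m)!: 0!·1!·3!·3!·3!·4! = 5184
prefactor² = (2J+1)·Δ·N² = 5184/7
  k=0: +1/(0!·0!·1!·3!·0!·3!) = 1/36
Σ = 1/36  ⇒  CG² = 5184/7·1/36² = 4/7
CG = +√(4/7) = +0.755929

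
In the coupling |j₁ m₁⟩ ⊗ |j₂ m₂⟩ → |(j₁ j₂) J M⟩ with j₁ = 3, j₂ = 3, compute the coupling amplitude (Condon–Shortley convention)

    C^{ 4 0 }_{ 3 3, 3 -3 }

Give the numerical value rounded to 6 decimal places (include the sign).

j₁+j₂−J=2  J+j₁−j₂=4  J−j₁+j₂=4  j₁+j₂+J+1=11
(j₁±m₁, j₂±m₂, J±M) = (6,0,0,6,4,4)
P² = 5971968/77
sum k=0..0:
  [0] +1/1152 = 1/1152
S = 1/1152
C² = P²·S² = 9/154 ; C = +0.241747

+√(9/154) = +0.241747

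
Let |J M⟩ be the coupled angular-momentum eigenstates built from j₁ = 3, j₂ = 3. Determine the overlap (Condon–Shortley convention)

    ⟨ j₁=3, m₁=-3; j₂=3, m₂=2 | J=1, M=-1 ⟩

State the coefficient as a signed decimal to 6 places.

triangle: 5!*1!*1!/8! = 120/40320
(j±m)!: 0!*6!*5!*1!*0!*2! = 172800
prefactor² = (2J+1)*Δ*N² = 10800/7
  k=5: −1/(5!*0!*1!*0!*0!*1!) = -1/120
Σ = -1/120  ⇒  CG² = 10800/7*(-1/120)² = 3/28
CG = −√(3/28) = -0.327327

-0.327327  (= −√(3/28))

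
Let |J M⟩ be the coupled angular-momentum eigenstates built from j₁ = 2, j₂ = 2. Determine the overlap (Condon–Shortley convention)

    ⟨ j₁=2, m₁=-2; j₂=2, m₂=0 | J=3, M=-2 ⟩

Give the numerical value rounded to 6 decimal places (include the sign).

√[7·1!3!3!/8! · 0!4!2!2!1!5!] = √(72)
  +(−1)^1/∏(1,0,3,1,0,2)! = -1/12  (running -1/12)
⟨..|..⟩ = √(72)·(-1/12) = -0.707107

-0.707107  (= −√(1/2))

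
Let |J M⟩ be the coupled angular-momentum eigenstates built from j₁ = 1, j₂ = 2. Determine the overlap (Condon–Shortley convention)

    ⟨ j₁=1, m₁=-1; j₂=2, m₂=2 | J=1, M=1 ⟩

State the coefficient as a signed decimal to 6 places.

+0.774597  (= +√(3/5))

√[3·2!0!2!/5! · 0!2!4!0!2!0!] = √(48/5)
  +(−1)^2/∏(2,0,0,2,0,0)! = 1/4  (running 1/4)
⟨..|..⟩ = √(48/5)·(1/4) = +0.774597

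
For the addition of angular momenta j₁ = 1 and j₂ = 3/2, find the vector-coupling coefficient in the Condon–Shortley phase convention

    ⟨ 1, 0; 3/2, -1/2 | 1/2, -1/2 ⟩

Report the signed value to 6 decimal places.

−√(1/3) = -0.577350

j₁+j₂−J=2  J+j₁−j₂=0  J−j₁+j₂=1  j₁+j₂+J+1=4
(j₁±m₁, j₂±m₂, J±M) = (1,1,1,2,0,1)
P² = 1/3
sum k=1..1:
  [1] −1/1 = -1
S = -1
C² = P²·S² = 1/3 ; C = -0.577350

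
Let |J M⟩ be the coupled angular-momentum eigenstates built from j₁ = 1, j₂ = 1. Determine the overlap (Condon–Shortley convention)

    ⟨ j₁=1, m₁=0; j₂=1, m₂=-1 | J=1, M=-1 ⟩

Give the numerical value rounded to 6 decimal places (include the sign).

+0.707107  (= +√(1/2))

j₁+j₂−J=1  J+j₁−j₂=1  J−j₁+j₂=1  j₁+j₂+J+1=4
(j₁±m₁, j₂±m₂, J±M) = (1,1,0,2,0,2)
P² = 1/2
sum k=0..0:
  [0] +1/1 = 1
S = 1
C² = P²·S² = 1/2 ; C = +0.707107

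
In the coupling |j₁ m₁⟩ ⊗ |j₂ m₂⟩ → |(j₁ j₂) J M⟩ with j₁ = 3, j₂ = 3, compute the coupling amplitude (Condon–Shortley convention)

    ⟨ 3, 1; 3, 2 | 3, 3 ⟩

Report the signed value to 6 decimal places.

√[7·3!3!3!/10! · 4!2!5!1!6!0!] = √(1728)
  +(−1)^2/∏(2,1,0,3,3,0)! = 1/72  (running 1/72)
⟨..|..⟩ = √(1728)·(1/72) = +0.577350

+√(1/3) ≈ +0.577350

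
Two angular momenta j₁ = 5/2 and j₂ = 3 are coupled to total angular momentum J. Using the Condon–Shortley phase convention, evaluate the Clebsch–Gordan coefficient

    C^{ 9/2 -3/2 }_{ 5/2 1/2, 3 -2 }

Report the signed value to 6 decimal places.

+√(169/462) ≈ +0.604815

j₁+j₂−J=1  J+j₁−j₂=4  J−j₁+j₂=5  j₁+j₂+J+1=11
(j₁±m₁, j₂±m₂, J±M) = (3,2,1,5,3,6)
P² = 345600/77
sum k=0..1:
  [0] +1/96 = 1/96
  [1] −1/720 = -1/720
S = 13/1440
C² = P²·S² = 169/462 ; C = +0.604815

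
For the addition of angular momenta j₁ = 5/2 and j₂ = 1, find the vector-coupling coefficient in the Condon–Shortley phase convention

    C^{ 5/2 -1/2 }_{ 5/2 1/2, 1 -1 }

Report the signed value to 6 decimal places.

triangle: 1!×4!×1!/7! = 24/5040
(j±m)!: 3!×2!×0!×2!×2!×3! = 288
prefactor² = (2J+1)×Δ×N² = 288/35
  k=0: +1/(0!×1!×2!×0!×2!×1!) = 1/4
Σ = 1/4  ⇒  CG² = 288/35×1/4² = 18/35
CG = +√(18/35) = +0.717137

+0.717137  (= +√(18/35))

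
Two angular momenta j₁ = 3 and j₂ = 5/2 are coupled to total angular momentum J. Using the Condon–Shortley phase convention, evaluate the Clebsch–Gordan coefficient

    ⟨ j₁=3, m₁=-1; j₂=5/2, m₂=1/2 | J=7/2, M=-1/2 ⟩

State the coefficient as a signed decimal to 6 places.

−√(1/63) = -0.125988

j₁+j₂−J=2  J+j₁−j₂=4  J−j₁+j₂=3  j₁+j₂+J+1=10
(j₁±m₁, j₂±m₂, J±M) = (2,4,3,2,3,4)
P² = 9216/175
sum k=0..2:
  [0] +1/288 = 1/288
  [1] −1/12 = -1/12
  [2] +1/16 = 1/16
S = -5/288
C² = P²·S² = 1/63 ; C = -0.125988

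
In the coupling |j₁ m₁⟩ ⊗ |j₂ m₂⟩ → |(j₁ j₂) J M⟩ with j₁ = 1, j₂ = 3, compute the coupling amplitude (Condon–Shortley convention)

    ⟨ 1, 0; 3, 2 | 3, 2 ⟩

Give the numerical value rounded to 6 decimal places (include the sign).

j₁+j₂−J=1  J+j₁−j₂=1  J−j₁+j₂=5  j₁+j₂+J+1=8
(j₁±m₁, j₂±m₂, J±M) = (1,1,5,1,5,1)
P² = 300
sum k=0..1:
  [0] +1/120 = 1/120
  [1] −1/24 = -1/24
S = -1/30
C² = P²·S² = 1/3 ; C = -0.577350

−√(1/3) = -0.577350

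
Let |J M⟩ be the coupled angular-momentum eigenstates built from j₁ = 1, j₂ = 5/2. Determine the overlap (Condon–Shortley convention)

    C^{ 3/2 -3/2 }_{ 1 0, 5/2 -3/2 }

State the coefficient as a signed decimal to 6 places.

-0.516398  (= −√(4/15))

triangle: 2!×0!×3!/6! = 12/720
(j±m)!: 1!×1!×1!×4!×0!×3! = 144
prefactor² = (2J+1)×Δ×N² = 48/5
  k=1: −1/(1!×1!×0!×0!×0!×3!) = -1/6
Σ = -1/6  ⇒  CG² = 48/5×(-1/6)² = 4/15
CG = −√(4/15) = -0.516398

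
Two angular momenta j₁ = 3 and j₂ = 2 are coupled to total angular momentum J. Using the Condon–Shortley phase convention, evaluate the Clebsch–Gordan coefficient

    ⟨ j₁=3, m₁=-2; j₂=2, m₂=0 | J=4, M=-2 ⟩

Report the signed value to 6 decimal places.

-0.585540

√[9·1!5!3!/10! · 1!5!2!2!2!6!] = √(8640/7)
  +(−1)^0/∏(0,1,5,2,0,1)! = 1/240  (running 1/240)
  +(−1)^1/∏(1,0,4,1,1,2)! = -1/48  (running -1/60)
⟨..|..⟩ = √(8640/7)·(-1/60) = -0.585540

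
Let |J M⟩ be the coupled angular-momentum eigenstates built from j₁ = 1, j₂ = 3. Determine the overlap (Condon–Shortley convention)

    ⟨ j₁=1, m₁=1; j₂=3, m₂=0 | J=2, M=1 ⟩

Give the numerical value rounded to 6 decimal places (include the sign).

+√(1/7) = +0.377964

j₁+j₂−J=2  J+j₁−j₂=0  J−j₁+j₂=4  j₁+j₂+J+1=7
(j₁±m₁, j₂±m₂, J±M) = (2,0,3,3,3,1)
P² = 144/7
sum k=0..0:
  [0] +1/12 = 1/12
S = 1/12
C² = P²·S² = 1/7 ; C = +0.377964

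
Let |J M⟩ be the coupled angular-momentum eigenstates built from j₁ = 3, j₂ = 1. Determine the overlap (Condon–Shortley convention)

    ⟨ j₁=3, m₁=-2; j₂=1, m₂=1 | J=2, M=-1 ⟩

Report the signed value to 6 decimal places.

+√(10/21) ≈ +0.690066

√[5·2!4!0!/7! · 1!5!2!0!1!3!] = √(480/7)
  +(−1)^2/∏(2,0,3,0,1,0)! = 1/12  (running 1/12)
⟨..|..⟩ = √(480/7)·(1/12) = +0.690066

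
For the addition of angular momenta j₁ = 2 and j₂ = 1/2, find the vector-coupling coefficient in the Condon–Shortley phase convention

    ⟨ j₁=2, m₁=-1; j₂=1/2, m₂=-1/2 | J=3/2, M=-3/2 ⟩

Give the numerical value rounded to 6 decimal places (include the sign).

+√(1/5) = +0.447214

√[4·1!3!0!/5! · 1!3!0!1!0!3!] = √(36/5)
  +(−1)^0/∏(0,1,3,0,0,0)! = 1/6  (running 1/6)
⟨..|..⟩ = √(36/5)·(1/6) = +0.447214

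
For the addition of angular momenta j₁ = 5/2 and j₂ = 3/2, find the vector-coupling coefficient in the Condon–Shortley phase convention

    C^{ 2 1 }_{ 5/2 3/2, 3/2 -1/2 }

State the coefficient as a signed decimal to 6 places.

+√(1/42) ≈ +0.154303

triangle: 2!×3!×1!/7! = 12/5040
(j±m)!: 4!×1!×1!×2!×3!×1! = 288
prefactor² = (2J+1)×Δ×N² = 24/7
  k=0: +1/(0!×2!×1!×1!×2!×0!) = 1/4
  k=1: −1/(1!×1!×0!×0!×3!×1!) = -1/6
Σ = 1/12  ⇒  CG² = 24/7×1/12² = 1/42
CG = +√(1/42) = +0.154303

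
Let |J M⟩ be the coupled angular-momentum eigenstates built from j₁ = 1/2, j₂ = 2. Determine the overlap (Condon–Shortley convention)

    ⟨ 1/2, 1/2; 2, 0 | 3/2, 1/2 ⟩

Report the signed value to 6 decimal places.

+√(2/5) ≈ +0.632456

j₁+j₂−J=1  J+j₁−j₂=0  J−j₁+j₂=3  j₁+j₂+J+1=5
(j₁±m₁, j₂±m₂, J±M) = (1,0,2,2,2,1)
P² = 8/5
sum k=0..0:
  [0] +1/2 = 1/2
S = 1/2
C² = P²·S² = 2/5 ; C = +0.632456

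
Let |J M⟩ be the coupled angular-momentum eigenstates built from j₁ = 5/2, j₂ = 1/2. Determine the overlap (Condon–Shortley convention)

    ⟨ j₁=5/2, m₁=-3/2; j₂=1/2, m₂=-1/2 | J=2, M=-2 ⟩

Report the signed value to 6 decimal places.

triangle: 1!·4!·0!/6! = 24/720
(j±m)!: 1!·4!·0!·1!·0!·4! = 576
prefactor² = (2J+1)·Δ·N² = 96
  k=0: +1/(0!·1!·4!·0!·0!·0!) = 1/24
Σ = 1/24  ⇒  CG² = 96·1/24² = 1/6
CG = +√(1/6) = +0.408248

+0.408248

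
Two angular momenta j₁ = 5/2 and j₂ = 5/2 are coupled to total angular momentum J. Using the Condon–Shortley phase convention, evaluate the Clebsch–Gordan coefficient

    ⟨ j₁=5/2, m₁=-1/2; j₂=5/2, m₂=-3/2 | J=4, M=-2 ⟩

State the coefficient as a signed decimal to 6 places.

+0.422577  (= +√(5/28))

triangle: 1!×4!×4!/10! = 576/3628800
(j±m)!: 2!×3!×1!×4!×2!×6! = 414720
prefactor² = (2J+1)×Δ×N² = 20736/35
  k=0: +1/(0!×1!×3!×1!×1!×3!) = 1/36
  k=1: −1/(1!×0!×2!×0!×2!×4!) = -1/96
Σ = 5/288  ⇒  CG² = 20736/35×5/288² = 5/28
CG = +√(5/28) = +0.422577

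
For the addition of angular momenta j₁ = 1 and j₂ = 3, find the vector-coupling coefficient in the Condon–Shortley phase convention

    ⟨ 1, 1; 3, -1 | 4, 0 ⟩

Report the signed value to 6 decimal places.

+0.462910  (= +√(3/14))

j₁+j₂−J=0  J+j₁−j₂=2  J−j₁+j₂=6  j₁+j₂+J+1=9
(j₁±m₁, j₂±m₂, J±M) = (2,0,2,4,4,4)
P² = 13824/7
sum k=0..0:
  [0] +1/96 = 1/96
S = 1/96
C² = P²·S² = 3/14 ; C = +0.462910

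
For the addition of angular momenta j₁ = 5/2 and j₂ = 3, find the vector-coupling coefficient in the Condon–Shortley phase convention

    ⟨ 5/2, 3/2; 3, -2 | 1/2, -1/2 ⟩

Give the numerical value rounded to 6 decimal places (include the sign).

−√(5/21) ≈ -0.487950

j₁+j₂−J=5  J+j₁−j₂=0  J−j₁+j₂=1  j₁+j₂+J+1=7
(j₁±m₁, j₂±m₂, J±M) = (4,1,1,5,0,1)
P² = 960/7
sum k=1..1:
  [1] −1/24 = -1/24
S = -1/24
C² = P²·S² = 5/21 ; C = -0.487950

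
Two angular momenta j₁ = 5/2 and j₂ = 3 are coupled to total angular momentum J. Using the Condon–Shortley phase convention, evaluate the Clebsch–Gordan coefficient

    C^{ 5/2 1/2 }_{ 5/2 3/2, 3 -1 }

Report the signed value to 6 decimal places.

triangle: 3!*2!*3!/9! = 72/362880
(j±m)!: 4!*1!*2!*4!*3!*2! = 13824
prefactor² = (2J+1)*Δ*N² = 576/35
  k=0: +1/(0!*3!*1!*2!*1!*1!) = 1/12
  k=1: −1/(1!*2!*0!*1!*2!*2!) = -1/8
Σ = -1/24  ⇒  CG² = 576/35*(-1/24)² = 1/35
CG = −√(1/35) = -0.169031

-0.169031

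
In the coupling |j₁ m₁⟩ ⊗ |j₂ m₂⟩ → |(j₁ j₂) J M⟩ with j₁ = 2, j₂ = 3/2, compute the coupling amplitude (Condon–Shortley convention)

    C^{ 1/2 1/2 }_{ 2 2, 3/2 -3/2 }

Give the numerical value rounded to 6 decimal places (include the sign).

+0.632456  (= +√(2/5))

triangle: 3!×1!×0!/5! = 6/120
(j±m)!: 4!×0!×0!×3!×1!×0! = 144
prefactor² = (2J+1)×Δ×N² = 72/5
  k=0: +1/(0!×3!×0!×0!×1!×0!) = 1/6
Σ = 1/6  ⇒  CG² = 72/5×1/6² = 2/5
CG = +√(2/5) = +0.632456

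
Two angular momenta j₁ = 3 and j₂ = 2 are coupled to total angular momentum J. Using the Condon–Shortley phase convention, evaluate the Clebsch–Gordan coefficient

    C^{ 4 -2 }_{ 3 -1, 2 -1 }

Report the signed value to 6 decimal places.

+0.188982  (= +√(1/28))

√[9·1!5!3!/10! · 2!4!1!3!2!6!] = √(5184/7)
  +(−1)^0/∏(0,1,4,1,1,2)! = 1/48  (running 1/48)
  +(−1)^1/∏(1,0,3,0,2,3)! = -1/72  (running 1/144)
⟨..|..⟩ = √(5184/7)·(1/144) = +0.188982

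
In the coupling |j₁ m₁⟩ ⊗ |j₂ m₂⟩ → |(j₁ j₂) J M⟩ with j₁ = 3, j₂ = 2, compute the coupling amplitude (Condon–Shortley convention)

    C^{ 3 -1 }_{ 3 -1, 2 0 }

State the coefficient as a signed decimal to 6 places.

triangle: 2!×4!×2!/9! = 96/362880
(j±m)!: 2!×4!×2!×2!×2!×4! = 9216
prefactor² = (2J+1)×Δ×N² = 256/15
  k=0: +1/(0!×2!×4!×2!×0!×0!) = 1/96
  k=1: −1/(1!×1!×3!×1!×1!×1!) = -1/6
  k=2: +1/(2!×0!×2!×0!×2!×2!) = 1/16
Σ = -3/32  ⇒  CG² = 256/15×(-3/32)² = 3/20
CG = −√(3/20) = -0.387298

-0.387298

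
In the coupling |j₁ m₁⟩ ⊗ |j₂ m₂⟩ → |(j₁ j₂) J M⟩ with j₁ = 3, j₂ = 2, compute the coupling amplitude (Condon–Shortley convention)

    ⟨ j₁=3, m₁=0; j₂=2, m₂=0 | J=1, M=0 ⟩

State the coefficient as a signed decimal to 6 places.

+0.507093

triangle: 4!*2!*0!/7! = 48/5040
(j±m)!: 3!*3!*2!*2!*1!*1! = 144
prefactor² = (2J+1)*Δ*N² = 144/35
  k=2: +1/(2!*2!*1!*0!*1!*0!) = 1/4
Σ = 1/4  ⇒  CG² = 144/35*1/4² = 9/35
CG = +√(9/35) = +0.507093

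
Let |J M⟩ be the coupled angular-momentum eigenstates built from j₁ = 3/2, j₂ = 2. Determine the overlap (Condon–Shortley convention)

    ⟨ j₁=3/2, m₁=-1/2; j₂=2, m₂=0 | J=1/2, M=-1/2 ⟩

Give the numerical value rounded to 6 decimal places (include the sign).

triangle: 3!·0!·1!/5! = 6/120
(j±m)!: 1!·2!·2!·2!·0!·1! = 8
prefactor² = (2J+1)·Δ·N² = 4/5
  k=2: +1/(2!·1!·0!·0!·0!·1!) = 1/2
Σ = 1/2  ⇒  CG² = 4/5·1/2² = 1/5
CG = +√(1/5) = +0.447214

+√(1/5) ≈ +0.447214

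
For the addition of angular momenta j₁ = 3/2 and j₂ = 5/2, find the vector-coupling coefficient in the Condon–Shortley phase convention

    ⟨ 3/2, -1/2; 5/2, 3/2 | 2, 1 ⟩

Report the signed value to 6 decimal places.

triangle: 2!·1!·3!/7! = 12/5040
(j±m)!: 1!·2!·4!·1!·3!·1! = 288
prefactor² = (2J+1)·Δ·N² = 24/7
  k=1: −1/(1!·1!·1!·3!·0!·0!) = -1/6
  k=2: +1/(2!·0!·0!·2!·1!·1!) = 1/4
Σ = 1/12  ⇒  CG² = 24/7·1/12² = 1/42
CG = +√(1/42) = +0.154303

+√(1/42) = +0.154303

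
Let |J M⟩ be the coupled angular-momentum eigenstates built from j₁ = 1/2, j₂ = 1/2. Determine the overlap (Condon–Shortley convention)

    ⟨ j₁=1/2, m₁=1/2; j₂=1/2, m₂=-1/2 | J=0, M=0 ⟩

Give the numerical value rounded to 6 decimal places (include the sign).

+√(1/2) = +0.707107

triangle: 1!*0!*0!/2! = 1/2
(j±m)!: 1!*0!*0!*1!*0!*0! = 1
prefactor² = (2J+1)*Δ*N² = 1/2
  k=0: +1/(0!*1!*0!*0!*0!*0!) = 1
Σ = 1  ⇒  CG² = 1/2*1² = 1/2
CG = +√(1/2) = +0.707107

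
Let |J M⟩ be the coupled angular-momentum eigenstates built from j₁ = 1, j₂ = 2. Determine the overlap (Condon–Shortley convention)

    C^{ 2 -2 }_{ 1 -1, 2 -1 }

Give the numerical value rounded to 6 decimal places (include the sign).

-0.577350

j₁+j₂−J=1  J+j₁−j₂=1  J−j₁+j₂=3  j₁+j₂+J+1=6
(j₁±m₁, j₂±m₂, J±M) = (0,2,1,3,0,4)
P² = 12
sum k=1..1:
  [1] −1/6 = -1/6
S = -1/6
C² = P²·S² = 1/3 ; C = -0.577350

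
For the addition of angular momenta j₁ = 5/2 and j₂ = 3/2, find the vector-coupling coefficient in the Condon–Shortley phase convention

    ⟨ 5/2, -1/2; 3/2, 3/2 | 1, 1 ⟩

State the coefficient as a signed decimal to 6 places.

−√(1/20) = -0.223607

triangle: 3!·2!·0!/6! = 12/720
(j±m)!: 2!·3!·3!·0!·2!·0! = 144
prefactor² = (2J+1)·Δ·N² = 36/5
  k=3: −1/(3!·0!·0!·0!·2!·0!) = -1/12
Σ = -1/12  ⇒  CG² = 36/5·(-1/12)² = 1/20
CG = −√(1/20) = -0.223607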